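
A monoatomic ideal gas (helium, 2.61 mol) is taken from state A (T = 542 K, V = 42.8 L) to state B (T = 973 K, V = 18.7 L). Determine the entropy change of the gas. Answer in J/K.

Entropy is a state function: ΔS = nC_V ln(T₂/T₁) + nR ln(V₂/V₁), with C_V = 3R/2 = 12.47 J mol⁻¹ K⁻¹ for a monoatomic ideal gas.
ΔS = 2.61 × [12.47 × ln(973/542) + 8.314 × ln(18.7/42.8)] = 1.08 J/K.

ΔS = 1.08 J/K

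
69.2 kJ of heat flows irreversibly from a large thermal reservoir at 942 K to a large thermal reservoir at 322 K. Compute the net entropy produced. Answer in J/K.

ΔS_total = 141 J/K

ΔS_hot = −Q/T_H = −69200/942 = -73.46 J/K and ΔS_cold = +Q/T_C = 69200/322 = 214.9 J/K.
ΔS_total = -73.46 + 214.9 = 141 J/K, positive as the second law requires.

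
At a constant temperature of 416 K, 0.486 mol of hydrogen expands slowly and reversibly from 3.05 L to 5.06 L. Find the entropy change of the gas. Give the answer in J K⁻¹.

ΔS_gas = 2.05 J/K

For an isothermal ideal gas ΔS_gas = nR ln(V₂/V₁) = 0.486 × 8.314 × ln(5.06/3.05) = 2.05 J/K.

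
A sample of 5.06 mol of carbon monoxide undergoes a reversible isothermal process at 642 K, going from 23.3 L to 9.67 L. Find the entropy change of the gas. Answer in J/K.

ΔS_gas = -37 J/K

For an isothermal ideal gas ΔS_gas = nR ln(V₂/V₁) = 5.06 × 8.314 × ln(9.67/23.3) = -37 J/K.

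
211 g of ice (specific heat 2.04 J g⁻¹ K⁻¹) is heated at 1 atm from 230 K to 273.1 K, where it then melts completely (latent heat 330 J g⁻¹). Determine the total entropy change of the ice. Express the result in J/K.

ΔS = 329 J/K

Warming step: ΔS₁ = m c ln(T_tr/T_i) = 211 × 2.04 × ln(273.1/230) = 73.93 J/K.
Phase change: ΔS₂ = +mL/T_tr = 211 × 330 / 273.1 = 255 J/K.
ΔS_total = (73.93) + (255) = 329 J/K.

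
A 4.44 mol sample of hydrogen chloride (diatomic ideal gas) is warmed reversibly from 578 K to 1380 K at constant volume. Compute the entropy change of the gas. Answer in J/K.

At constant volume, ΔS = nC_V ln(T₂/T₁) with C_V = 5R/2 = 20.79 J mol⁻¹ K⁻¹.
ΔS = 4.44 × 20.79 × ln(1380/578) = 80.3 J/K.

ΔS = 80.3 J/K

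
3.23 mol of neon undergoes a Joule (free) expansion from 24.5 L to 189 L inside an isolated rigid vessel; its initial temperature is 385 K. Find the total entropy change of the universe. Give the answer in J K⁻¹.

ΔS_universe = 54.9 J/K

For an ideal gas in free expansion Q = 0 and W = 0, so T is unchanged.
Entropy is a state function; using a reversible isothermal path, ΔS_gas = nR ln(V₂/V₁) = 3.23 × 8.314 × ln(189/24.5) = 54.9 J/K.
The insulated surroundings exchange no heat, so ΔS_surr = 0 and ΔS_universe = ΔS_gas.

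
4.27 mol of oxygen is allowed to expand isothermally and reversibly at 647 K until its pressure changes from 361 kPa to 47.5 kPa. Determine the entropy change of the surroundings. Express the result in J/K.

For an isothermal ideal gas ΔS_gas = nR ln(P₁/P₂) = 4.27 × 8.314 × ln(361/47.5) = 72 J/K.
The process is reversible, so ΔS_surr = −ΔS_gas = -72 J/K and ΔS_universe = 0.

ΔS_surr = -72 J/K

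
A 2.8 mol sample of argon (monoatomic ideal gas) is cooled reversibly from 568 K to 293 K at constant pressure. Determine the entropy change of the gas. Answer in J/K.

At constant pressure, ΔS = nC_p ln(T₂/T₁) with C_p = 5R/2 = 20.79 J mol⁻¹ K⁻¹.
ΔS = 2.8 × 20.79 × ln(293/568) = -38.5 J/K.

ΔS = -38.5 J/K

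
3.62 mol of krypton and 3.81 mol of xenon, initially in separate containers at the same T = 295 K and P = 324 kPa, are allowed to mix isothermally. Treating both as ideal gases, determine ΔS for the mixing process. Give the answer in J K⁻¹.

Mole fractions: x_A = 3.62/7.43 = 0.487, x_B = 0.513.
ΔS_mix = −R(n_A ln x_A + n_B ln x_B) = −8.314 × (3.62 ln 0.487 + 3.81 ln 0.513) = 42.8 J/K.

ΔS_mix = 42.8 J/K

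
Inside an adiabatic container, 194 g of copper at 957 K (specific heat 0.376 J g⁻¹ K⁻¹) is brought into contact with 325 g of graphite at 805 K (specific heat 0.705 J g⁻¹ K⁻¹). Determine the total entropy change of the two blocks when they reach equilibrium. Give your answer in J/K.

ΔS_total = 0.852 J/K

Energy balance: T_f = (m₁c₁T₁ + m₂c₂T₂)/(m₁c₁ + m₂c₂) = 841.71 K.
ΔS₁ = m₁c₁ ln(T_f/T₁) = 72.944 × ln(841.71/957) = -9.3641 J/K.
ΔS₂ = m₂c₂ ln(T_f/T₂) = 229.125 × ln(841.71/805) = 10.216 J/K.
ΔS_total = -9.3641 + 10.216 = 0.852 J/K.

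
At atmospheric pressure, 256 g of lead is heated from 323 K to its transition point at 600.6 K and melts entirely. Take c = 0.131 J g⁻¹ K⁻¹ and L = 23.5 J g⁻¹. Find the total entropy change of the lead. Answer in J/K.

Warming step: ΔS₁ = m c ln(T_tr/T_i) = 256 × 0.131 × ln(600.6/323) = 20.8 J/K.
Phase change: ΔS₂ = +mL/T_tr = 256 × 23.5 / 600.6 = 10.02 J/K.
ΔS_total = (20.8) + (10.02) = 30.8 J/K.

ΔS = 30.8 J/K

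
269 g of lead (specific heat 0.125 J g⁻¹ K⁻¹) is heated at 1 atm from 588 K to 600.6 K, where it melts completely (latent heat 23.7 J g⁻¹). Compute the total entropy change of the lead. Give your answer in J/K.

ΔS = 11.3 J/K

Warming step: ΔS₁ = m c ln(T_tr/T_i) = 269 × 0.125 × ln(600.6/588) = 0.7129 J/K.
Phase change: ΔS₂ = +mL/T_tr = 269 × 23.7 / 600.6 = 10.61 J/K.
ΔS_total = (0.7129) + (10.61) = 11.3 J/K.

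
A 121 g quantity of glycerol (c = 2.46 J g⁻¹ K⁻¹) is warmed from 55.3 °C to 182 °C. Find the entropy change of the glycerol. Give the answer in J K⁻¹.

ΔS = 97.1 J/K

In kelvin: T₁ = 328.45 K, T₂ = 455.15 K. ΔS = ∫dQ_rev/T = m c ln(T₂/T₁) = 121 × 2.46 × ln(455.15/328.45) = 97.1 J/K.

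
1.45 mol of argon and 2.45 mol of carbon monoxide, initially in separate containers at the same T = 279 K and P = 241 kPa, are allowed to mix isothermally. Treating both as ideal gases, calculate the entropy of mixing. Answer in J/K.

Mole fractions: x_A = 1.45/3.9 = 0.372, x_B = 0.628.
ΔS_mix = −R(n_A ln x_A + n_B ln x_B) = −8.314 × (1.45 ln 0.372 + 2.45 ln 0.628) = 21.4 J/K.

ΔS_mix = 21.4 J/K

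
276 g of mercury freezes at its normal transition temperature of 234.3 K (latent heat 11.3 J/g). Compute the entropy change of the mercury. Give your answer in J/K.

Heat released by the substance: Q = −mL = −276 × 11.3 = −3118.8 J.
At constant T, ΔS = Q_rev/T = −3118.8 / 234.3 = -13.3 J/K.

ΔS = -13.3 J/K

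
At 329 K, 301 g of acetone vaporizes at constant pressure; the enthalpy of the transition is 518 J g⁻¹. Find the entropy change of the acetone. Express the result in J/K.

ΔS = 474 J/K

Heat absorbed by the substance: Q = mL = 301 × 518 = 155918 J.
At constant T, ΔS = Q_rev/T = 155918 / 329 = 474 J/K.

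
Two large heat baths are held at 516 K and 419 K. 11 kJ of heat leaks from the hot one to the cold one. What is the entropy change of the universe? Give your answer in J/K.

ΔS_total = 4.94 J/K

ΔS_hot = −Q/T_H = −11000/516 = -21.3178 J/K and ΔS_cold = +Q/T_C = 11000/419 = 26.253 J/K.
ΔS_total = -21.3178 + 26.253 = 4.94 J/K, positive as the second law requires.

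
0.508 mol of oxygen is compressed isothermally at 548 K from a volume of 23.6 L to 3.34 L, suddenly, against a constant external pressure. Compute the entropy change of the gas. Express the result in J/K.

Entropy is a state function, so ΔS_gas depends only on the end states.
For an isothermal ideal gas ΔS_gas = nR ln(V₂/V₁) = 0.508 × 8.314 × ln(3.34/23.6) = -8.26 J/K.

ΔS_gas = -8.26 J/K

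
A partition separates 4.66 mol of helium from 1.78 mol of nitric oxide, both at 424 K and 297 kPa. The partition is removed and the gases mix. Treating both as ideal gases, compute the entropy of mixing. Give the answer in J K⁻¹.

ΔS_mix = 31.6 J/K

Mole fractions: x_A = 4.66/6.44 = 0.724, x_B = 0.276.
ΔS_mix = −R(n_A ln x_A + n_B ln x_B) = −8.314 × (4.66 ln 0.724 + 1.78 ln 0.276) = 31.6 J/K.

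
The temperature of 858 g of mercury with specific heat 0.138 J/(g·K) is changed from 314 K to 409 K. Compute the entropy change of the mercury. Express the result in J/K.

ΔS = ∫dQ_rev/T = m c ln(T₂/T₁) = 858 × 0.138 × ln(409/314) = 31.3 J/K.

ΔS = 31.3 J/K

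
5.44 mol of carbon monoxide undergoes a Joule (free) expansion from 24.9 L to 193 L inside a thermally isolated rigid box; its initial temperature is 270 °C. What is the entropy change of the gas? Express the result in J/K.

No heat is exchanged and no work is done, so the ideal-gas temperature stays constant.
Entropy is a state function; using a reversible isothermal path, ΔS_gas = nR ln(V₂/V₁) = 5.44 × 8.314 × ln(193/24.9) = 92.6 J/K.

ΔS_gas = 92.6 J/K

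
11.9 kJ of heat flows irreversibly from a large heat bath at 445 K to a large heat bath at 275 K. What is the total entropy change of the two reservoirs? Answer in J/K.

ΔS_hot = −Q/T_H = −11900/445 = -26.74 J/K and ΔS_cold = +Q/T_C = 11900/275 = 43.27 J/K.
ΔS_total = -26.74 + 43.27 = 16.5 J/K, positive as the second law requires.

ΔS_total = 16.5 J/K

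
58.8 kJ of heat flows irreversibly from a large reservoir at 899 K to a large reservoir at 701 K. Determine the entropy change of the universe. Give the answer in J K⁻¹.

ΔS_total = 18.5 J/K

ΔS_hot = −Q/T_H = −58800/899 = -65.41 J/K and ΔS_cold = +Q/T_C = 58800/701 = 83.88 J/K.
ΔS_total = -65.41 + 83.88 = 18.5 J/K, positive as the second law requires.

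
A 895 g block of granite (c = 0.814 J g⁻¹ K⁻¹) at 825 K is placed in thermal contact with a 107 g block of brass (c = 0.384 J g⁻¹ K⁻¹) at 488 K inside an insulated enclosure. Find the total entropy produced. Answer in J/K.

Energy balance: T_f = (m₁c₁T₁ + m₂c₂T₂)/(m₁c₁ + m₂c₂) = 807.01 K.
ΔS₁ = m₁c₁ ln(T_f/T₁) = 728.53 × ln(807.01/825) = -16.064 J/K.
ΔS₂ = m₂c₂ ln(T_f/T₂) = 41.088 × ln(807.01/488) = 20.668 J/K.
ΔS_total = -16.064 + 20.668 = 4.6 J/K.

ΔS_total = 4.6 J/K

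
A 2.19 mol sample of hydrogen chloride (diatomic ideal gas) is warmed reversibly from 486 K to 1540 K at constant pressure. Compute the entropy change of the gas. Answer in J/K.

ΔS = 73.5 J/K

At constant pressure, ΔS = nC_p ln(T₂/T₁) with C_p = 7R/2 = 29.1 J mol⁻¹ K⁻¹.
ΔS = 2.19 × 29.1 × ln(1540/486) = 73.5 J/K.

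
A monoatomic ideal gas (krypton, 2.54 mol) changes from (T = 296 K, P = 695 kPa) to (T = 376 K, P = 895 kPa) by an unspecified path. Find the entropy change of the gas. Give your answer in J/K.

ΔS = nC_p ln(T₂/T₁) − nR ln(P₂/P₁), with C_p = 5R/2 = 20.79 J mol⁻¹ K⁻¹ for a monoatomic ideal gas.
ΔS = 2.54 × [20.79 × ln(376/296) − 8.314 × ln(895/695)] = 7.29 J/K.

ΔS = 7.29 J/K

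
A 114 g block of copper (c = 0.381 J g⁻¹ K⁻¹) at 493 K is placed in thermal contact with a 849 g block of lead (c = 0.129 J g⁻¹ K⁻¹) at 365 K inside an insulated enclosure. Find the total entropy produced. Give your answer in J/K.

ΔS_total = 1.46 J/K

Energy balance: T_f = (m₁c₁T₁ + m₂c₂T₂)/(m₁c₁ + m₂c₂) = 401.35 K.
ΔS₁ = m₁c₁ ln(T_f/T₁) = 43.434 × ln(401.35/493) = -8.9336 J/K.
ΔS₂ = m₂c₂ ln(T_f/T₂) = 109.521 × ln(401.35/365) = 10.397 J/K.
ΔS_total = -8.9336 + 10.397 = 1.46 J/K.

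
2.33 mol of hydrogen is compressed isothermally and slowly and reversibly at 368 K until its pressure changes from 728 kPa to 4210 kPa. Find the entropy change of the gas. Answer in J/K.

For an isothermal ideal gas ΔS_gas = nR ln(P₁/P₂) = 2.33 × 8.314 × ln(728/4210) = -34 J/K.

ΔS_gas = -34 J/K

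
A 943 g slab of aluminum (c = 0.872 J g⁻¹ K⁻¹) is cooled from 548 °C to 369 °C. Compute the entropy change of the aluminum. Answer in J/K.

In kelvin: T₁ = 821.15 K, T₂ = 642.15 K. ΔS = ∫dQ_rev/T = m c ln(T₂/T₁) = 943 × 0.872 × ln(642.15/821.15) = -202 J/K.

ΔS = -202 J/K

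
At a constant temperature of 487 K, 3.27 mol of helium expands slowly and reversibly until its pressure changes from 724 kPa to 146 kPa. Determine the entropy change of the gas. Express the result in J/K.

ΔS_gas = 43.5 J/K

For an isothermal ideal gas ΔS_gas = nR ln(P₁/P₂) = 3.27 × 8.314 × ln(724/146) = 43.5 J/K.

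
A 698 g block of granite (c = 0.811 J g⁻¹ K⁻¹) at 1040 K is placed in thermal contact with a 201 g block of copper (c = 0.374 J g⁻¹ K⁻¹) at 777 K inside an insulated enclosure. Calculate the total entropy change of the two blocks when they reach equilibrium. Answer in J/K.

ΔS_total = 2.62 J/K

Energy balance: T_f = (m₁c₁T₁ + m₂c₂T₂)/(m₁c₁ + m₂c₂) = 1009.2 K.
ΔS₁ = m₁c₁ ln(T_f/T₁) = 566.078 × ln(1009.2/1040) = -17.036 J/K.
ΔS₂ = m₂c₂ ln(T_f/T₂) = 75.174 × ln(1009.2/777) = 19.654 J/K.
ΔS_total = -17.036 + 19.654 = 2.62 J/K.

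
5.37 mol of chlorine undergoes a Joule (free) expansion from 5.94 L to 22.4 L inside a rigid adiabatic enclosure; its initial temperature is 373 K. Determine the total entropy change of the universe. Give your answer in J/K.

For an ideal gas in free expansion Q = 0 and W = 0, so T is unchanged.
Entropy is a state function; using a reversible isothermal path, ΔS_gas = nR ln(V₂/V₁) = 5.37 × 8.314 × ln(22.4/5.94) = 59.3 J/K.
The insulated surroundings exchange no heat, so ΔS_surr = 0 and ΔS_universe = ΔS_gas.

ΔS_universe = 59.3 J/K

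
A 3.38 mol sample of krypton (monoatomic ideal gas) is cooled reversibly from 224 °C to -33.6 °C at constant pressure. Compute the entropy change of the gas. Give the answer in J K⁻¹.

ΔS = -51.3 J/K

In kelvin: T₁ = 497.15 K, T₂ = 239.55 K. At constant pressure, ΔS = nC_p ln(T₂/T₁) with C_p = 5R/2 = 20.79 J mol⁻¹ K⁻¹.
ΔS = 3.38 × 20.79 × ln(239.55/497.15) = -51.3 J/K.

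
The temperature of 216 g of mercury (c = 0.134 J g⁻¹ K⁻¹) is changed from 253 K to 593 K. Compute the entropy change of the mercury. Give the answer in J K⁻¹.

ΔS = ∫dQ_rev/T = m c ln(T₂/T₁) = 216 × 0.134 × ln(593/253) = 24.7 J/K.

ΔS = 24.7 J/K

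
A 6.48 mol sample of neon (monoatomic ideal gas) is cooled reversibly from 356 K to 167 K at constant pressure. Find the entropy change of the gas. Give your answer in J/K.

ΔS = -102 J/K

At constant pressure, ΔS = nC_p ln(T₂/T₁) with C_p = 5R/2 = 20.79 J mol⁻¹ K⁻¹.
ΔS = 6.48 × 20.79 × ln(167/356) = -102 J/K.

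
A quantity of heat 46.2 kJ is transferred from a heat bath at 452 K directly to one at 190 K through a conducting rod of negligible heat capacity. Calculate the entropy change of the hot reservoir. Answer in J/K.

ΔS_hot = -102 J/K

The hot reservoir loses heat Q, so ΔS_hot = −Q/T_H = −46200/452 = -102 J/K.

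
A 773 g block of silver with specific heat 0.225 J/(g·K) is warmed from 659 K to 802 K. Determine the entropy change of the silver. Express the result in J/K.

ΔS = 34.2 J/K

ΔS = ∫dQ_rev/T = m c ln(T₂/T₁) = 773 × 0.225 × ln(802/659) = 34.2 J/K.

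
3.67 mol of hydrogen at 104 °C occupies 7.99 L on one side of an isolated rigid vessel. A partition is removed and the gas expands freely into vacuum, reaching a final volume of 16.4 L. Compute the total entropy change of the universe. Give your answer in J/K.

No heat is exchanged and no work is done, so the ideal-gas temperature stays constant.
Entropy is a state function; using a reversible isothermal path, ΔS_gas = nR ln(V₂/V₁) = 3.67 × 8.314 × ln(16.4/7.99) = 21.9 J/K.
The insulated surroundings exchange no heat, so ΔS_surr = 0 and ΔS_universe = ΔS_gas.

ΔS_universe = 21.9 J/K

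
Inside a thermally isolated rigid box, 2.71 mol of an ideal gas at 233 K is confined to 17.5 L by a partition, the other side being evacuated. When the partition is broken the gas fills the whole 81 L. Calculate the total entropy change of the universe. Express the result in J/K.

No heat is exchanged and no work is done, so the ideal-gas temperature stays constant.
Entropy is a state function; using a reversible isothermal path, ΔS_gas = nR ln(V₂/V₁) = 2.71 × 8.314 × ln(81/17.5) = 34.5 J/K.
The insulated surroundings exchange no heat, so ΔS_surr = 0 and ΔS_universe = ΔS_gas.

ΔS_universe = 34.5 J/K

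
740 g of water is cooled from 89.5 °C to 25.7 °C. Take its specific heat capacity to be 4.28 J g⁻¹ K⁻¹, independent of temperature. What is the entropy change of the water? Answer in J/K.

In kelvin: T₁ = 362.65 K, T₂ = 298.85 K. ΔS = ∫dQ_rev/T = m c ln(T₂/T₁) = 740 × 4.28 × ln(298.85/362.65) = -613 J/K.

ΔS = -613 J/K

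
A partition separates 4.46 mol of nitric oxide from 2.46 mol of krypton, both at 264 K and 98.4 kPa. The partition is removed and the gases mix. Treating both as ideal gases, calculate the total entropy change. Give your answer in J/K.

Mole fractions: x_A = 4.46/6.92 = 0.645, x_B = 0.355.
ΔS_mix = −R(n_A ln x_A + n_B ln x_B) = −8.314 × (4.46 ln 0.645 + 2.46 ln 0.355) = 37.4 J/K.

ΔS_mix = 37.4 J/K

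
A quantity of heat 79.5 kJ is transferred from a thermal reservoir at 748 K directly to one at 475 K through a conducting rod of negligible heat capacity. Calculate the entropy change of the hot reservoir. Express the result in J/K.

The hot reservoir loses heat Q, so ΔS_hot = −Q/T_H = −79500/748 = -106 J/K.

ΔS_hot = -106 J/K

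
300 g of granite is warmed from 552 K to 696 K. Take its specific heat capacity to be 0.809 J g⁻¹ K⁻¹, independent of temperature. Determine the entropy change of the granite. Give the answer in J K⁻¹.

ΔS = 56.3 J/K

ΔS = ∫dQ_rev/T = m c ln(T₂/T₁) = 300 × 0.809 × ln(696/552) = 56.3 J/K.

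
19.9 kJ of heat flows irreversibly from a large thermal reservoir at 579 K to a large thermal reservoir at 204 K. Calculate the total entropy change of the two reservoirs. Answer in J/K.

ΔS_hot = −Q/T_H = −19900/579 = -34.37 J/K and ΔS_cold = +Q/T_C = 19900/204 = 97.55 J/K.
ΔS_total = -34.37 + 97.55 = 63.2 J/K, positive as the second law requires.

ΔS_total = 63.2 J/K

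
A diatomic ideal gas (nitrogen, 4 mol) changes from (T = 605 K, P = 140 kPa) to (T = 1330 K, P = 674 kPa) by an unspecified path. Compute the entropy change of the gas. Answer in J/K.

ΔS = 39.4 J/K

ΔS = nC_p ln(T₂/T₁) − nR ln(P₂/P₁), with C_p = 7R/2 = 29.1 J mol⁻¹ K⁻¹ for a diatomic ideal gas.
ΔS = 4 × [29.1 × ln(1330/605) − 8.314 × ln(674/140)] = 39.4 J/K.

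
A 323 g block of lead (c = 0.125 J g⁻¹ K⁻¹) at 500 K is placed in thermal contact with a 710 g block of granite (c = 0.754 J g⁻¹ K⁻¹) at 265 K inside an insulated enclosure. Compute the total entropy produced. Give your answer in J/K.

Energy balance: T_f = (m₁c₁T₁ + m₂c₂T₂)/(m₁c₁ + m₂c₂) = 281.48 K.
ΔS₁ = m₁c₁ ln(T_f/T₁) = 40.375 × ln(281.48/500) = -23.2 J/K.
ΔS₂ = m₂c₂ ln(T_f/T₂) = 535.34 × ln(281.48/265) = 32.3 J/K.
ΔS_total = -23.2 + 32.3 = 9.1 J/K.

ΔS_total = 9.1 J/K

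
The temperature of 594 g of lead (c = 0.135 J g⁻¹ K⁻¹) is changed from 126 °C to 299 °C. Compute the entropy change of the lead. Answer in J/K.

ΔS = 28.9 J/K

In kelvin: T₁ = 399.15 K, T₂ = 572.15 K. ΔS = ∫dQ_rev/T = m c ln(T₂/T₁) = 594 × 0.135 × ln(572.15/399.15) = 28.9 J/K.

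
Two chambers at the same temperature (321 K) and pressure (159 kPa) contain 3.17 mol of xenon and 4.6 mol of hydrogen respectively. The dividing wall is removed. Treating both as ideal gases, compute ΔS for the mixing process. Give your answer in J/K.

ΔS_mix = 43.7 J/K

Mole fractions: x_A = 3.17/7.77 = 0.408, x_B = 0.592.
ΔS_mix = −R(n_A ln x_A + n_B ln x_B) = −8.314 × (3.17 ln 0.408 + 4.6 ln 0.592) = 43.7 J/K.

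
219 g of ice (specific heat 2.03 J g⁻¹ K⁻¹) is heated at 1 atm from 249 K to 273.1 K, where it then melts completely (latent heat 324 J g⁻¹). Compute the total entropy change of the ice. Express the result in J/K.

ΔS = 301 J/K

Warming step: ΔS₁ = m c ln(T_tr/T_i) = 219 × 2.03 × ln(273.1/249) = 41.07 J/K.
Phase change: ΔS₂ = +mL/T_tr = 219 × 324 / 273.1 = 259.8 J/K.
ΔS_total = (41.07) + (259.8) = 301 J/K.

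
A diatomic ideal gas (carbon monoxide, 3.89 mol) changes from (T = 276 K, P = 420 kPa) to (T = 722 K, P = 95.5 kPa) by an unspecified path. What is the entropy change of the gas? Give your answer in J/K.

ΔS = 157 J/K

ΔS = nC_p ln(T₂/T₁) − nR ln(P₂/P₁), with C_p = 7R/2 = 29.1 J mol⁻¹ K⁻¹ for a diatomic ideal gas.
ΔS = 3.89 × [29.1 × ln(722/276) − 8.314 × ln(95.5/420)] = 157 J/K.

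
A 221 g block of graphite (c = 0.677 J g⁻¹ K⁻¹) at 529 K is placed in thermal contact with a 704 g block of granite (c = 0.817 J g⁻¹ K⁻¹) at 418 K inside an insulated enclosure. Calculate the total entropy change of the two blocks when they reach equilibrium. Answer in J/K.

Energy balance: T_f = (m₁c₁T₁ + m₂c₂T₂)/(m₁c₁ + m₂c₂) = 440.91 K.
ΔS₁ = m₁c₁ ln(T_f/T₁) = 149.617 × ln(440.91/529) = -27.251 J/K.
ΔS₂ = m₂c₂ ln(T_f/T₂) = 575.168 × ln(440.91/418) = 30.695 J/K.
ΔS_total = -27.251 + 30.695 = 3.44 J/K.

ΔS_total = 3.44 J/K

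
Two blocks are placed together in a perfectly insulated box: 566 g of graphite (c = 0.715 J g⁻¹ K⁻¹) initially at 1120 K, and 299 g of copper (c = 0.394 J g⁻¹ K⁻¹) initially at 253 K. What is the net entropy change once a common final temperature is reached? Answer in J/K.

Energy balance: T_f = (m₁c₁T₁ + m₂c₂T₂)/(m₁c₁ + m₂c₂) = 924.52 K.
ΔS₁ = m₁c₁ ln(T_f/T₁) = 404.69 × ln(924.52/1120) = -77.624 J/K.
ΔS₂ = m₂c₂ ln(T_f/T₂) = 117.806 × ln(924.52/253) = 152.66 J/K.
ΔS_total = -77.624 + 152.66 = 75 J/K.

ΔS_total = 75 J/K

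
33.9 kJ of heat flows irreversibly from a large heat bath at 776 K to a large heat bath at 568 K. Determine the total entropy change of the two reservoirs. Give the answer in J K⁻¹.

ΔS_hot = −Q/T_H = −33900/776 = -43.69 J/K and ΔS_cold = +Q/T_C = 33900/568 = 59.68 J/K.
ΔS_total = -43.69 + 59.68 = 16 J/K, positive as the second law requires.

ΔS_total = 16 J/K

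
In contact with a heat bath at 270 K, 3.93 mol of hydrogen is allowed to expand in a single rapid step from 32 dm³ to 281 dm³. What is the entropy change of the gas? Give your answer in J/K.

Entropy is a state function, so ΔS_gas depends only on the end states.
For an isothermal ideal gas ΔS_gas = nR ln(V₂/V₁) = 3.93 × 8.314 × ln(281/32) = 71 J/K.

ΔS_gas = 71 J/K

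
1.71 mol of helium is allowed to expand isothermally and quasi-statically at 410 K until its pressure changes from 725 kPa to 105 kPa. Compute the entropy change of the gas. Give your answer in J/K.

ΔS_gas = 27.5 J/K

For an isothermal ideal gas ΔS_gas = nR ln(P₁/P₂) = 1.71 × 8.314 × ln(725/105) = 27.5 J/K.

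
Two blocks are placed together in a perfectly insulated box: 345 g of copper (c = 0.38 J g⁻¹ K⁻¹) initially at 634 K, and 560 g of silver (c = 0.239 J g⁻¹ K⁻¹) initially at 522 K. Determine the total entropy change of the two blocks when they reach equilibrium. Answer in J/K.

ΔS_total = 1.25 J/K

Energy balance: T_f = (m₁c₁T₁ + m₂c₂T₂)/(m₁c₁ + m₂c₂) = 577.42 K.
ΔS₁ = m₁c₁ ln(T_f/T₁) = 131.1 × ln(577.42/634) = -12.25 J/K.
ΔS₂ = m₂c₂ ln(T_f/T₂) = 133.84 × ln(577.42/522) = 13.5 J/K.
ΔS_total = -12.25 + 13.5 = 1.25 J/K.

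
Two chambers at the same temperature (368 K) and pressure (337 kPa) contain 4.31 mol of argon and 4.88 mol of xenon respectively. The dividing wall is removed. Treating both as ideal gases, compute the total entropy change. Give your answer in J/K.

ΔS_mix = 52.8 J/K

Mole fractions: x_A = 4.31/9.19 = 0.469, x_B = 0.531.
ΔS_mix = −R(n_A ln x_A + n_B ln x_B) = −8.314 × (4.31 ln 0.469 + 4.88 ln 0.531) = 52.8 J/K.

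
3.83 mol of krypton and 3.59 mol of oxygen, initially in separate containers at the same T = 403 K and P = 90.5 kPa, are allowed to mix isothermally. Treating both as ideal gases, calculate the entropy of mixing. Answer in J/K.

ΔS_mix = 42.7 J/K

Mole fractions: x_A = 3.83/7.42 = 0.516, x_B = 0.484.
ΔS_mix = −R(n_A ln x_A + n_B ln x_B) = −8.314 × (3.83 ln 0.516 + 3.59 ln 0.484) = 42.7 J/K.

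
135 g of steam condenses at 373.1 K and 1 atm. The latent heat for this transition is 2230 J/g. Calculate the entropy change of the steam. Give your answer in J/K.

Heat released by the substance: Q = −mL = −135 × 2230 = −301050 J.
At constant T, ΔS = Q_rev/T = −301050 / 373.1 = -807 J/K.

ΔS = -807 J/K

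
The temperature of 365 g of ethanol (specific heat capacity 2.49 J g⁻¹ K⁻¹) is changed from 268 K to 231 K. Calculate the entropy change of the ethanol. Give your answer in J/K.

ΔS = ∫dQ_rev/T = m c ln(T₂/T₁) = 365 × 2.49 × ln(231/268) = -135 J/K.

ΔS = -135 J/K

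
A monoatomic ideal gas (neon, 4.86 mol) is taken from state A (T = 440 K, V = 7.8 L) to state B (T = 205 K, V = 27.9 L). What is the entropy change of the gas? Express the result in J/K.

Entropy is a state function: ΔS = nC_V ln(T₂/T₁) + nR ln(V₂/V₁), with C_V = 3R/2 = 12.47 J mol⁻¹ K⁻¹ for a monoatomic ideal gas.
ΔS = 4.86 × [12.47 × ln(205/440) + 8.314 × ln(27.9/7.8)] = 5.21 J/K.

ΔS = 5.21 J/K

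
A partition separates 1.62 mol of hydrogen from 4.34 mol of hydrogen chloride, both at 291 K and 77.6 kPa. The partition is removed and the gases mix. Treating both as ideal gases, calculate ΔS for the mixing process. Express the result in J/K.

ΔS_mix = 29 J/K

Mole fractions: x_A = 1.62/5.96 = 0.272, x_B = 0.728.
ΔS_mix = −R(n_A ln x_A + n_B ln x_B) = −8.314 × (1.62 ln 0.272 + 4.34 ln 0.728) = 29 J/K.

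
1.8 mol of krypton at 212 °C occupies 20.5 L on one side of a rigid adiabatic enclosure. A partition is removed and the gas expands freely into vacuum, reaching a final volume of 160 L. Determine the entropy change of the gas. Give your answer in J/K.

No heat is exchanged and no work is done, so the ideal-gas temperature stays constant.
Entropy is a state function; using a reversible isothermal path, ΔS_gas = nR ln(V₂/V₁) = 1.8 × 8.314 × ln(160/20.5) = 30.7 J/K.

ΔS_gas = 30.7 J/K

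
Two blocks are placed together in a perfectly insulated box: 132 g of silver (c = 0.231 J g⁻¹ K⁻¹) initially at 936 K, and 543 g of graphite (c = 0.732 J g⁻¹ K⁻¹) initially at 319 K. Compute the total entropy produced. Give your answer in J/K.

ΔS_total = 22.4 J/K

Energy balance: T_f = (m₁c₁T₁ + m₂c₂T₂)/(m₁c₁ + m₂c₂) = 362.96 K.
ΔS₁ = m₁c₁ ln(T_f/T₁) = 30.492 × ln(362.96/936) = -28.89 J/K.
ΔS₂ = m₂c₂ ln(T_f/T₂) = 397.476 × ln(362.96/319) = 51.31 J/K.
ΔS_total = -28.89 + 51.31 = 22.4 J/K.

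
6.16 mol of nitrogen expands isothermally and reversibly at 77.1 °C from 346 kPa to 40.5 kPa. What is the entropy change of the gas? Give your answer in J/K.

For an isothermal ideal gas ΔS_gas = nR ln(P₁/P₂) = 6.16 × 8.314 × ln(346/40.5) = 110 J/K.

ΔS_gas = 110 J/K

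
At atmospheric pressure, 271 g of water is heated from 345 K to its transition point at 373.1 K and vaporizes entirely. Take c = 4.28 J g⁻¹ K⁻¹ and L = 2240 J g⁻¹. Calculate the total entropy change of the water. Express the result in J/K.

ΔS = 1720 J/K

Warming step: ΔS₁ = m c ln(T_tr/T_i) = 271 × 4.28 × ln(373.1/345) = 90.82 J/K.
Phase change: ΔS₂ = +mL/T_tr = 271 × 2240 / 373.1 = 1627 J/K.
ΔS_total = (90.82) + (1627) = 1720 J/K.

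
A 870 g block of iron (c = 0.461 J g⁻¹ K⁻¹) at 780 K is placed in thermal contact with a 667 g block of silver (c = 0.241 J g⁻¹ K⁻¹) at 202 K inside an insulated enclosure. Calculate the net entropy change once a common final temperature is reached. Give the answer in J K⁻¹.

Energy balance: T_f = (m₁c₁T₁ + m₂c₂T₂)/(m₁c₁ + m₂c₂) = 614.62 K.
ΔS₁ = m₁c₁ ln(T_f/T₁) = 401.07 × ln(614.62/780) = -95.57 J/K.
ΔS₂ = m₂c₂ ln(T_f/T₂) = 160.747 × ln(614.62/202) = 178.9 J/K.
ΔS_total = -95.57 + 178.9 = 83.3 J/K.

ΔS_total = 83.3 J/K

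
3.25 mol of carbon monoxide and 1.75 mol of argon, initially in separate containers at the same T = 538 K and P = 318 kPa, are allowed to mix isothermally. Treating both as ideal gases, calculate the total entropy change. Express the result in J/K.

Mole fractions: x_A = 3.25/5 = 0.65, x_B = 0.35.
ΔS_mix = −R(n_A ln x_A + n_B ln x_B) = −8.314 × (3.25 ln 0.65 + 1.75 ln 0.35) = 26.9 J/K.

ΔS_mix = 26.9 J/K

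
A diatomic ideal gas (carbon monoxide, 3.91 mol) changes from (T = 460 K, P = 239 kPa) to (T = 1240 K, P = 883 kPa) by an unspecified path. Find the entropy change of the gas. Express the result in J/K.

ΔS = 70.3 J/K

ΔS = nC_p ln(T₂/T₁) − nR ln(P₂/P₁), with C_p = 7R/2 = 29.1 J mol⁻¹ K⁻¹ for a diatomic ideal gas.
ΔS = 3.91 × [29.1 × ln(1240/460) − 8.314 × ln(883/239)] = 70.3 J/K.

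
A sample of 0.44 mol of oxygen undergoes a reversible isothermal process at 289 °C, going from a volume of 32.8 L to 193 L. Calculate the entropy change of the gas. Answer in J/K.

For an isothermal ideal gas ΔS_gas = nR ln(V₂/V₁) = 0.44 × 8.314 × ln(193/32.8) = 6.48 J/K.

ΔS_gas = 6.48 J/K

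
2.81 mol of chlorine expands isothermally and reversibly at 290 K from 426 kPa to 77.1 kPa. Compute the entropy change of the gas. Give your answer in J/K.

For an isothermal ideal gas ΔS_gas = nR ln(P₁/P₂) = 2.81 × 8.314 × ln(426/77.1) = 39.9 J/K.

ΔS_gas = 39.9 J/K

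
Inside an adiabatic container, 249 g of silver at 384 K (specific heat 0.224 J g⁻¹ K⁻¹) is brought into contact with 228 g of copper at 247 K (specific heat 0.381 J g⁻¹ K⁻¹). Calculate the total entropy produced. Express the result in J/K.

ΔS_total = 3.39 J/K

Energy balance: T_f = (m₁c₁T₁ + m₂c₂T₂)/(m₁c₁ + m₂c₂) = 300.57 K.
ΔS₁ = m₁c₁ ln(T_f/T₁) = 55.776 × ln(300.57/384) = -13.66 J/K.
ΔS₂ = m₂c₂ ln(T_f/T₂) = 86.868 × ln(300.57/247) = 17.05 J/K.
ΔS_total = -13.66 + 17.05 = 3.39 J/K.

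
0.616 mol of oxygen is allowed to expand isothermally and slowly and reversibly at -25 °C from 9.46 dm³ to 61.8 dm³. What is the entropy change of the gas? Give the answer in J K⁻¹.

For an isothermal ideal gas ΔS_gas = nR ln(V₂/V₁) = 0.616 × 8.314 × ln(61.8/9.46) = 9.61 J/K.

ΔS_gas = 9.61 J/K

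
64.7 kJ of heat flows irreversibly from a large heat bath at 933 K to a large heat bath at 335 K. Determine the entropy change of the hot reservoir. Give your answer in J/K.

The hot reservoir loses heat Q, so ΔS_hot = −Q/T_H = −64700/933 = -69.3 J/K.

ΔS_hot = -69.3 J/K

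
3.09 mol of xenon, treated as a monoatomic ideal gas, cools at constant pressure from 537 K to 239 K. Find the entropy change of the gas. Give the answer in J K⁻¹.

ΔS = -52 J/K

At constant pressure, ΔS = nC_p ln(T₂/T₁) with C_p = 5R/2 = 20.79 J mol⁻¹ K⁻¹.
ΔS = 3.09 × 20.79 × ln(239/537) = -52 J/K.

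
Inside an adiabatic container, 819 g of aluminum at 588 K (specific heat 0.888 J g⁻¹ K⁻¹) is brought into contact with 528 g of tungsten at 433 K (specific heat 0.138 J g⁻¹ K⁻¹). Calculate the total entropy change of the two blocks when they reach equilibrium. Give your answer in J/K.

Energy balance: T_f = (m₁c₁T₁ + m₂c₂T₂)/(m₁c₁ + m₂c₂) = 573.88 K.
ΔS₁ = m₁c₁ ln(T_f/T₁) = 727.272 × ln(573.88/588) = -17.671 J/K.
ΔS₂ = m₂c₂ ln(T_f/T₂) = 72.864 × ln(573.88/433) = 20.525 J/K.
ΔS_total = -17.671 + 20.525 = 2.85 J/K.

ΔS_total = 2.85 J/K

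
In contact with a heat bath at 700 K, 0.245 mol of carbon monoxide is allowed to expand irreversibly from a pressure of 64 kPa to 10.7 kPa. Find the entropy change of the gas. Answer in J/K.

Entropy is a state function, so ΔS_gas depends only on the end states.
For an isothermal ideal gas ΔS_gas = nR ln(P₁/P₂) = 0.245 × 8.314 × ln(64/10.7) = 3.64 J/K.

ΔS_gas = 3.64 J/K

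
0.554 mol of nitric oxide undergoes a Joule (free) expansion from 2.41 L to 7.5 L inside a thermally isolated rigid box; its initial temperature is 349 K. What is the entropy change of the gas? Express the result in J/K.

ΔS_gas = 5.23 J/K

For an ideal gas in free expansion Q = 0 and W = 0, so T is unchanged.
Entropy is a state function; using a reversible isothermal path, ΔS_gas = nR ln(V₂/V₁) = 0.554 × 8.314 × ln(7.5/2.41) = 5.23 J/K.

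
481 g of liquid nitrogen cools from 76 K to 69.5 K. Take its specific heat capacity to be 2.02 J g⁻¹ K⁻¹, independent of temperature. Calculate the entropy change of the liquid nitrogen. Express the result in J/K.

ΔS = -86.9 J/K

ΔS = ∫dQ_rev/T = m c ln(T₂/T₁) = 481 × 2.02 × ln(69.5/76) = -86.9 J/K.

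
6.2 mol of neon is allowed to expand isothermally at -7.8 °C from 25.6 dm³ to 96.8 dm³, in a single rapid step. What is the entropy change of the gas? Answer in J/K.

ΔS_gas = 68.6 J/K

Entropy is a state function, so ΔS_gas depends only on the end states.
For an isothermal ideal gas ΔS_gas = nR ln(V₂/V₁) = 6.2 × 8.314 × ln(96.8/25.6) = 68.6 J/K.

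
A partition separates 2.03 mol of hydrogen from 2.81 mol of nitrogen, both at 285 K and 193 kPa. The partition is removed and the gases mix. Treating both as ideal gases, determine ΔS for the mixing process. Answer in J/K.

Mole fractions: x_A = 2.03/4.84 = 0.419, x_B = 0.581.
ΔS_mix = −R(n_A ln x_A + n_B ln x_B) = −8.314 × (2.03 ln 0.419 + 2.81 ln 0.581) = 27.4 J/K.

ΔS_mix = 27.4 J/K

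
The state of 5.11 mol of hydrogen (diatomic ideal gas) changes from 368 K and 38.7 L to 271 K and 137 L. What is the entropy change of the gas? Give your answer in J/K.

Entropy is a state function: ΔS = nC_V ln(T₂/T₁) + nR ln(V₂/V₁), with C_V = 5R/2 = 20.79 J mol⁻¹ K⁻¹ for a diatomic ideal gas.
ΔS = 5.11 × [20.79 × ln(271/368) + 8.314 × ln(137/38.7)] = 21.2 J/K.

ΔS = 21.2 J/K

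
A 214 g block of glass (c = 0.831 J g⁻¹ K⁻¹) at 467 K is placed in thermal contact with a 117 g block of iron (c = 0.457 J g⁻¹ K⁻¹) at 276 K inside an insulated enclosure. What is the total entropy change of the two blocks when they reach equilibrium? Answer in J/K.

Energy balance: T_f = (m₁c₁T₁ + m₂c₂T₂)/(m₁c₁ + m₂c₂) = 422.85 K.
ΔS₁ = m₁c₁ ln(T_f/T₁) = 177.834 × ln(422.85/467) = -17.66 J/K.
ΔS₂ = m₂c₂ ln(T_f/T₂) = 53.469 × ln(422.85/276) = 22.81 J/K.
ΔS_total = -17.66 + 22.81 = 5.15 J/K.

ΔS_total = 5.15 J/K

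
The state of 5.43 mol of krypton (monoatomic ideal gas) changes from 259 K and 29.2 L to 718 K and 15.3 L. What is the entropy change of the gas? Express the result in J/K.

Entropy is a state function: ΔS = nC_V ln(T₂/T₁) + nR ln(V₂/V₁), with C_V = 3R/2 = 12.47 J mol⁻¹ K⁻¹ for a monoatomic ideal gas.
ΔS = 5.43 × [12.47 × ln(718/259) + 8.314 × ln(15.3/29.2)] = 39.9 J/K.

ΔS = 39.9 J/K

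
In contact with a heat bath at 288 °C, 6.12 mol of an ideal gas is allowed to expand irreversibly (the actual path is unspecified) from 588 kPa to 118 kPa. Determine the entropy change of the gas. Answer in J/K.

ΔS_gas = 81.7 J/K

Entropy is a state function, so ΔS_gas depends only on the end states.
For an isothermal ideal gas ΔS_gas = nR ln(P₁/P₂) = 6.12 × 8.314 × ln(588/118) = 81.7 J/K.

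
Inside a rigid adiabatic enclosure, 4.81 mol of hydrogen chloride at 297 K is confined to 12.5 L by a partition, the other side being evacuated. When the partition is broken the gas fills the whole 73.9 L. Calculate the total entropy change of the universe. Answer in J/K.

No heat is exchanged and no work is done, so the ideal-gas temperature stays constant.
Entropy is a state function; using a reversible isothermal path, ΔS_gas = nR ln(V₂/V₁) = 4.81 × 8.314 × ln(73.9/12.5) = 71.1 J/K.
The insulated surroundings exchange no heat, so ΔS_surr = 0 and ΔS_universe = ΔS_gas.

ΔS_universe = 71.1 J/K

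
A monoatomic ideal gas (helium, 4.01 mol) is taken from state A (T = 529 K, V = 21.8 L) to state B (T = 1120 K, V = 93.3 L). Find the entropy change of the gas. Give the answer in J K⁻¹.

Entropy is a state function: ΔS = nC_V ln(T₂/T₁) + nR ln(V₂/V₁), with C_V = 3R/2 = 12.47 J mol⁻¹ K⁻¹ for a monoatomic ideal gas.
ΔS = 4.01 × [12.47 × ln(1120/529) + 8.314 × ln(93.3/21.8)] = 86 J/K.

ΔS = 86 J/K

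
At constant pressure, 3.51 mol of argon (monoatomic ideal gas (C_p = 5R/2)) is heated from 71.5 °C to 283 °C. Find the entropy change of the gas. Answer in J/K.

ΔS = 34.9 J/K

In kelvin: T₁ = 344.65 K, T₂ = 556.15 K. At constant pressure, ΔS = nC_p ln(T₂/T₁) with C_p = 5R/2 = 20.79 J mol⁻¹ K⁻¹.
ΔS = 3.51 × 20.79 × ln(556.15/344.65) = 34.9 J/K.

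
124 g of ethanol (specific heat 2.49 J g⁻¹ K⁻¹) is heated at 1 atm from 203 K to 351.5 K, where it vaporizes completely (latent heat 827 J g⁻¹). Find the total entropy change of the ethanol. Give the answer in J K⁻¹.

Warming step: ΔS₁ = m c ln(T_tr/T_i) = 124 × 2.49 × ln(351.5/203) = 169.5 J/K.
Phase change: ΔS₂ = +mL/T_tr = 124 × 827 / 351.5 = 291.7 J/K.
ΔS_total = (169.5) + (291.7) = 461 J/K.

ΔS = 461 J/K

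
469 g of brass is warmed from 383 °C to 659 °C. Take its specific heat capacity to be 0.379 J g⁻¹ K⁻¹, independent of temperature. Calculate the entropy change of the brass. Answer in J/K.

In kelvin: T₁ = 656.15 K, T₂ = 932.15 K. ΔS = ∫dQ_rev/T = m c ln(T₂/T₁) = 469 × 0.379 × ln(932.15/656.15) = 62.4 J/K.

ΔS = 62.4 J/K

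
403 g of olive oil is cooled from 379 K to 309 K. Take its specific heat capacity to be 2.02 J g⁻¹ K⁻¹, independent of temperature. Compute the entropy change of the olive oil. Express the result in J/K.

ΔS = ∫dQ_rev/T = m c ln(T₂/T₁) = 403 × 2.02 × ln(309/379) = -166 J/K.

ΔS = -166 J/K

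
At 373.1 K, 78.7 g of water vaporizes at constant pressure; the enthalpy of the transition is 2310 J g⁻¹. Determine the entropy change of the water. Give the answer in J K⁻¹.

Heat absorbed by the substance: Q = mL = 78.7 × 2310 = 181797 J.
At constant T, ΔS = Q_rev/T = 181797 / 373.1 = 487 J/K.

ΔS = 487 J/K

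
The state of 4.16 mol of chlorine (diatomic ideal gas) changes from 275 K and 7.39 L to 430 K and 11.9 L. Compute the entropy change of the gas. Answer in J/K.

Entropy is a state function: ΔS = nC_V ln(T₂/T₁) + nR ln(V₂/V₁), with C_V = 5R/2 = 20.79 J mol⁻¹ K⁻¹ for a diatomic ideal gas.
ΔS = 4.16 × [20.79 × ln(430/275) + 8.314 × ln(11.9/7.39)] = 55.1 J/K.

ΔS = 55.1 J/K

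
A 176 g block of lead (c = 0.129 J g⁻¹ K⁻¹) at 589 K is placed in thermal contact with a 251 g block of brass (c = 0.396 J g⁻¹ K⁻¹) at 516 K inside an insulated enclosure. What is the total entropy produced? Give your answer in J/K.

ΔS_total = 0.166 J/K

Energy balance: T_f = (m₁c₁T₁ + m₂c₂T₂)/(m₁c₁ + m₂c₂) = 529.57 K.
ΔS₁ = m₁c₁ ln(T_f/T₁) = 22.704 × ln(529.57/589) = -2.415 J/K.
ΔS₂ = m₂c₂ ln(T_f/T₂) = 99.396 × ln(529.57/516) = 2.581 J/K.
ΔS_total = -2.415 + 2.581 = 0.166 J/K.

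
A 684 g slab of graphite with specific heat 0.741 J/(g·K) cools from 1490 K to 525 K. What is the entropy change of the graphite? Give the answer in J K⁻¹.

ΔS = -529 J/K

ΔS = ∫dQ_rev/T = m c ln(T₂/T₁) = 684 × 0.741 × ln(525/1490) = -529 J/K.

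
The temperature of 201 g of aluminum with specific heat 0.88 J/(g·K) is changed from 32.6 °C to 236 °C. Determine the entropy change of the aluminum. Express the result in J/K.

In kelvin: T₁ = 305.75 K, T₂ = 509.15 K. ΔS = ∫dQ_rev/T = m c ln(T₂/T₁) = 201 × 0.88 × ln(509.15/305.75) = 90.2 J/K.

ΔS = 90.2 J/K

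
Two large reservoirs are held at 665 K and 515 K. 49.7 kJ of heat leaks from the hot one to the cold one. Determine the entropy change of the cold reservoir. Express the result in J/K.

ΔS_cold = 96.5 J/K

The cold reservoir gains heat Q, so ΔS_cold = +Q/T_C = 49700/515 = 96.5 J/K.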